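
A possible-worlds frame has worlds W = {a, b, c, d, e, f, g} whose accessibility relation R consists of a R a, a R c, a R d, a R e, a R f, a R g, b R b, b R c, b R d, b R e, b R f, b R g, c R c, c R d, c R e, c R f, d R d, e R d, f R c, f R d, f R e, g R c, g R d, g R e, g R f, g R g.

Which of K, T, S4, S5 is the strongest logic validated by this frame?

K

Reflexive (axiom T): no — e is not related to itself.
Transitive (axiom 4): no — f R c and c R f, but not f R f.
Euclidean (axiom 5): no — a R c and a R g, but not c R g.
So F validates K; T would additionally require R to be reflexive. The strongest is K.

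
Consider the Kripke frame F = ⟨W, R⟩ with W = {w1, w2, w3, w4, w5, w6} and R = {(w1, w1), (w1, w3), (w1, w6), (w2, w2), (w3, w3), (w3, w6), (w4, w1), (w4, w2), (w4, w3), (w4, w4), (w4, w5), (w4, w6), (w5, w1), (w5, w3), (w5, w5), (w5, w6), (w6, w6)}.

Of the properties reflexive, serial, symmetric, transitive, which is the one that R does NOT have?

Reflexive: yes — every world is R-related to itself.
Serial: yes — every world has a successor (e.g. w1 R w1).
Symmetric: no — w1 R w3 but not w3 R w1.
Transitive: yes — every two-step R-path is closed by a direct edge.
Only symmetric fails.

symmetric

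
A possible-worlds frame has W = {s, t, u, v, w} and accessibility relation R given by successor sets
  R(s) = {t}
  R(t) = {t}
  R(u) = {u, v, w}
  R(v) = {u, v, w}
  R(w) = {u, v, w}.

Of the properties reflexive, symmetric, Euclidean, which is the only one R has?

Euclidean

Reflexive: no — s is not related to itself.
Symmetric: no — s R t but not t R s.
Euclidean: yes — any two successors of a common world are R-related.
Only Euclidean holds.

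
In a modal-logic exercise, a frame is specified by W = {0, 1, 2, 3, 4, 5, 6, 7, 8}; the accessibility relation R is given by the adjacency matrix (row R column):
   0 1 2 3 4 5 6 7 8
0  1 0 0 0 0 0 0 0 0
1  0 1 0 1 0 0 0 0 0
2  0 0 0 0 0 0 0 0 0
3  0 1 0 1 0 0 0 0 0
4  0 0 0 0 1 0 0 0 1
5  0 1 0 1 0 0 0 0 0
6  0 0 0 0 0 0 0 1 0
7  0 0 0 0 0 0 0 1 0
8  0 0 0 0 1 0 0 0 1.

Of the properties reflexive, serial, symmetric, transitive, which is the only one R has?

Reflexive: no — 2 is not related to itself.
Serial: no — 2 has no R-successor.
Symmetric: no — 5 R 1 but not 1 R 5.
Transitive: yes — every two-step R-path is closed by a direct edge.
Only transitive holds.

transitive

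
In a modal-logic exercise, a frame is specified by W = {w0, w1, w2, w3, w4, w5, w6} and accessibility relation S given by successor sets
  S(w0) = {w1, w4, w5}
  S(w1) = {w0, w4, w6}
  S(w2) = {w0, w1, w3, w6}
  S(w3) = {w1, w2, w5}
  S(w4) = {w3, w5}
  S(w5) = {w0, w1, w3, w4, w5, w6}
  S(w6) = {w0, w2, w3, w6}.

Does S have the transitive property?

Transitive: no — w0 S w1 and w1 S w6, but not w0 S w6.

No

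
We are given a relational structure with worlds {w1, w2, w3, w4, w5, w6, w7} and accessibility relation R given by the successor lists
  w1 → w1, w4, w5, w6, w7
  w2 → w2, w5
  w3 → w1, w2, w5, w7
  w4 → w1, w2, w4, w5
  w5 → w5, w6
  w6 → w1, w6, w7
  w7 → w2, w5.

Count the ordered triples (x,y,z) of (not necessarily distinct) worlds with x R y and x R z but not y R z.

31

Enumerating: (w1,w4,w6), (w1,w4,w7), (w1,w5,w1), (w1,w5,w4), (w1,w5,w7), (w1,w6,w4), (w1,w6,w5), (w1,w7,w1), (w1,w7,w4), (w1,w7,w6), (w1,w7,w7), (w2,w5,w2), … and 19 more.
Total: 31.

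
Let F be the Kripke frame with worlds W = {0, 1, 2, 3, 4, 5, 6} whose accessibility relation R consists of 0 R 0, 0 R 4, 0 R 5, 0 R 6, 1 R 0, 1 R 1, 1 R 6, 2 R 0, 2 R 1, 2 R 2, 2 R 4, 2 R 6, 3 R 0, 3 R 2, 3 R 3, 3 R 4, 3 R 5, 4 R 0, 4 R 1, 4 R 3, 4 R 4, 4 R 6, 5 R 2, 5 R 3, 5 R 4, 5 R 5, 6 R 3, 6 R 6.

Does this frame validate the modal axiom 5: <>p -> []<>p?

No

Axiom 5 corresponds to the accessibility relation being Euclidean.
Euclidean: no — 0 R 4 and 0 R 5, but not 4 R 5.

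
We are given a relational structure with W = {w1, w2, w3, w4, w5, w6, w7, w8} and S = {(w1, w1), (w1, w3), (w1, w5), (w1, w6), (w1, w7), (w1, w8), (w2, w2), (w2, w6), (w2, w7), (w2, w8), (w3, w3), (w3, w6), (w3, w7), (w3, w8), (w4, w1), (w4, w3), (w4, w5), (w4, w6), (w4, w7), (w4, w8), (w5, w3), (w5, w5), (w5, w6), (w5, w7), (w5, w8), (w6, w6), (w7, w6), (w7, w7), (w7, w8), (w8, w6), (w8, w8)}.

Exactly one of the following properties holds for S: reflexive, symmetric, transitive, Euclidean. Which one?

Reflexive: no — w4 is not related to itself.
Symmetric: no — w1 S w3 but not w3 S w1.
Transitive: yes — every two-step S-path is closed by a direct edge.
Euclidean: no — w1 S w3 and w1 S w5, but not w3 S w5.
Only transitive holds.

transitive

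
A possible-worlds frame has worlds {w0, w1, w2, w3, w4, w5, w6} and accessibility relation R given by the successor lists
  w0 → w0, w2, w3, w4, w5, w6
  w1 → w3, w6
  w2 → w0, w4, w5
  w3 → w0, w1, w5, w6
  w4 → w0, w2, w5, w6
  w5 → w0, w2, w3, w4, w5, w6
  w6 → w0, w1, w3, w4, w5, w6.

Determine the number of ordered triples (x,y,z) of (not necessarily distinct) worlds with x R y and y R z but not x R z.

39

Enumerating: (w0,w3,w1), (w0,w6,w1), (w1,w3,w0), (w1,w3,w1), (w1,w3,w5), (w1,w6,w0), (w1,w6,w1), (w1,w6,w4), (w1,w6,w5), (w2,w0,w2), (w2,w0,w3), (w2,w0,w6), … and 27 more.
Total: 39.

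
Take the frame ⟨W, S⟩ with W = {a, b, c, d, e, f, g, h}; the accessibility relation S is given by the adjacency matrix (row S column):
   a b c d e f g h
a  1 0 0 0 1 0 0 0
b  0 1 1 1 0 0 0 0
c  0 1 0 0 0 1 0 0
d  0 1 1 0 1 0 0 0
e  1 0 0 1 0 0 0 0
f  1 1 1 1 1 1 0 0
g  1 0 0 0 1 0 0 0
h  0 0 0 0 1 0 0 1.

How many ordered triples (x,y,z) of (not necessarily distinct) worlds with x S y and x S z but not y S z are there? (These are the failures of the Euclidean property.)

Enumerating: (a,e,e), (b,c,c), (b,c,d), (b,d,d), (c,b,f), (d,b,e), (d,c,c), (d,c,e), (d,e,b), (d,e,c), (d,e,e), (e,a,d), … and 23 more.
Total: 35.

35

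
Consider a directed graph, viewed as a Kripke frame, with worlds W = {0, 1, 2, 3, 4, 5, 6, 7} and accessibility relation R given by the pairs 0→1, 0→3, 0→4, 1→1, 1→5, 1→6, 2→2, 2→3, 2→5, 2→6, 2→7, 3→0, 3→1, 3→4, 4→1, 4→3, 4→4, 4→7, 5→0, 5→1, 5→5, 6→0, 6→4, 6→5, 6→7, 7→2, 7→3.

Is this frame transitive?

Transitive: no — 0 R 1 and 1 R 5, but not 0 R 5.

No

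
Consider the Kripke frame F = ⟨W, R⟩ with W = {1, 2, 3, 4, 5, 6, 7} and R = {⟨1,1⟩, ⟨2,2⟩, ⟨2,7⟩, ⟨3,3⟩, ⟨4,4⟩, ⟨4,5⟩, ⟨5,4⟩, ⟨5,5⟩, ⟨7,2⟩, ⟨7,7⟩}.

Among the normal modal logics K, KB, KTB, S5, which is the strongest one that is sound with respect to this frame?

KB

Symmetric (axiom B): yes — every pair in R has its reverse in R.
Reflexive (axiom T): no — 6 is not related to itself.
Euclidean (axiom 5): yes — any two successors of a common world are R-related.
So F validates K, KB; KTB would additionally require R to be reflexive. The strongest is KB.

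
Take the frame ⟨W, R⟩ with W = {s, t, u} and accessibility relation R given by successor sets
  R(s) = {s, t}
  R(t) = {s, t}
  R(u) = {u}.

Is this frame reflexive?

Yes

Reflexive: yes — every world is R-related to itself.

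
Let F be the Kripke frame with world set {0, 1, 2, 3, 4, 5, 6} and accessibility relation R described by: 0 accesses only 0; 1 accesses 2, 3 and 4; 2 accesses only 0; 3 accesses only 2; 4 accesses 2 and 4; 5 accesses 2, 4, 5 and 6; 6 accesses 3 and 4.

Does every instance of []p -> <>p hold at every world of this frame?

By correspondence theory, D is valid on a frame iff R is serial.
Serial: yes — every world has a successor (e.g. 0 R 0).

Yes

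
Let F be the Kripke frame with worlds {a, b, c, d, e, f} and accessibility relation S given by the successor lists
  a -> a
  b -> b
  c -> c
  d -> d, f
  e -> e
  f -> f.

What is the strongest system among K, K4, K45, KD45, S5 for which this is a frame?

K4

Transitive (axiom 4): yes — every two-step S-path is closed by a direct edge.
Euclidean (axiom 5): no — d S f and d S d, but not f S d.
Serial (axiom D): yes — every world has a successor (e.g. a S a).
Reflexive (axiom T): yes — every world is S-related to itself.
So F validates K, K4; K45 would additionally require S to be Euclidean. The strongest is K4.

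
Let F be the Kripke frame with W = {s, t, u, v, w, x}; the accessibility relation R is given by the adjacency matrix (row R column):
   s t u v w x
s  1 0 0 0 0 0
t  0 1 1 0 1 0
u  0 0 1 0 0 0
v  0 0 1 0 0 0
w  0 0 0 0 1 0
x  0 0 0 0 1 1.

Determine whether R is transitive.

Transitive: yes — every two-step R-path is closed by a direct edge.

Yes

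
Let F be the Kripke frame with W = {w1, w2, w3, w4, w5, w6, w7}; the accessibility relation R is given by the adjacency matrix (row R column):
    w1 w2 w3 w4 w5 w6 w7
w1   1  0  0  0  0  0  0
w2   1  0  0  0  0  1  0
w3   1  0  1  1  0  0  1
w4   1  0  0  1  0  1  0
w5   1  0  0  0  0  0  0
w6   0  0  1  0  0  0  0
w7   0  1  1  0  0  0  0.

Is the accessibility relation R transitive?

No

Transitive: no — w2 R w6 and w6 R w3, but not w2 R w3.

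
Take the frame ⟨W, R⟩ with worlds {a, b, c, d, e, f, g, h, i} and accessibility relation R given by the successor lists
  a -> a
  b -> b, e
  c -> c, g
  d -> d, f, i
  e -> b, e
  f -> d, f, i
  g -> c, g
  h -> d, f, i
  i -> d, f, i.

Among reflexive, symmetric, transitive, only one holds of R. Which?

Reflexive: no — h is not related to itself.
Symmetric: no — h R d but not d R h.
Transitive: yes — every two-step R-path is closed by a direct edge.
Only transitive holds.

transitive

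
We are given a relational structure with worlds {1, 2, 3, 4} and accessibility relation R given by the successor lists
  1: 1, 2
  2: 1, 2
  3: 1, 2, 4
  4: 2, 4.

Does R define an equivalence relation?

Reflexive: no — 3 is not related to itself.
Symmetric: no — 3 R 1 but not 1 R 3.
Transitive: no — 4 R 2 and 2 R 1, but not 4 R 1.
So R is not an equivalence relation.

No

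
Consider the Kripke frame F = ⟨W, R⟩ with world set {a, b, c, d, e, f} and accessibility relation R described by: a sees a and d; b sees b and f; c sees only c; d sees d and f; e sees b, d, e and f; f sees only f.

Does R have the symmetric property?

No

Symmetric: no — a R d but not d R a.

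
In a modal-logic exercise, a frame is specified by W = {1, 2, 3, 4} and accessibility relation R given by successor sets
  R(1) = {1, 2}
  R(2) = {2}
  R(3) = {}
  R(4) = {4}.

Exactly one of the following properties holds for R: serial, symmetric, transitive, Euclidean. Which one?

transitive

Serial: no — 3 has no R-successor.
Symmetric: no — 1 R 2 but not 2 R 1.
Transitive: yes — every two-step R-path is closed by a direct edge.
Euclidean: no — 1 R 2 and 1 R 1, but not 2 R 1.
Only transitive holds.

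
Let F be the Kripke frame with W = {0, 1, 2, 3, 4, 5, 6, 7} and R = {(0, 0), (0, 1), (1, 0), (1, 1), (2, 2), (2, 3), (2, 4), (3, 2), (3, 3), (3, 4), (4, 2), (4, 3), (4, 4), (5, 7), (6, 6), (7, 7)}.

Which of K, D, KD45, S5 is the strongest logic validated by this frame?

Serial (axiom D): yes — every world has a successor (e.g. 0 R 0).
Euclidean (axiom 5): yes — any two successors of a common world are R-related.
Transitive (axiom 4): yes — every two-step R-path is closed by a direct edge.
Reflexive (axiom T): no — 5 is not related to itself.
So F validates K, D, KD45; S5 would additionally require R to be reflexive. The strongest is KD45.

KD45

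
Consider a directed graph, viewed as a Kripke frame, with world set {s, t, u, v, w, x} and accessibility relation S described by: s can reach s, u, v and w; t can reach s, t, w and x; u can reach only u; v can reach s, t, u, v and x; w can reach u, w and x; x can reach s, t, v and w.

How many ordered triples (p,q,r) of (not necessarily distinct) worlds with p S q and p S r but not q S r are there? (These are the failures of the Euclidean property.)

31

Enumerating: (s,u,s), (s,u,v), (s,u,w), (s,v,w), (s,w,s), (s,w,v), (t,s,t), (t,s,x), (t,w,s), (t,w,t), (t,x,x), (v,s,t), … and 19 more.
Total: 31.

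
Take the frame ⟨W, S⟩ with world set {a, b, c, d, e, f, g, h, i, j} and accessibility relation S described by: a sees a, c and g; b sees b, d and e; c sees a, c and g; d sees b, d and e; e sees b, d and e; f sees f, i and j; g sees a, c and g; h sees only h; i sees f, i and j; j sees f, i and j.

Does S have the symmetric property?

Symmetric: yes — every pair in S has its reverse in S.

Yes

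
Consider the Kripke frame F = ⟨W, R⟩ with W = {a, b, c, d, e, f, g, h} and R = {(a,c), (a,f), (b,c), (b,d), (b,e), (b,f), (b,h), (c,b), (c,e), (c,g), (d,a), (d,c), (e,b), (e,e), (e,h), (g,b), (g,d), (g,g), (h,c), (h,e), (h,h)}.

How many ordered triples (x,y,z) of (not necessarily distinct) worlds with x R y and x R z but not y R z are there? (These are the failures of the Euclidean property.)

Enumerating: (a,c,c), (a,c,f), (a,f,c), (a,f,f), (b,c,c), (b,c,d), (b,c,f), (b,c,h), (b,d,d), (b,d,e), (b,d,f), (b,d,h), … and 27 more.
Total: 39.

39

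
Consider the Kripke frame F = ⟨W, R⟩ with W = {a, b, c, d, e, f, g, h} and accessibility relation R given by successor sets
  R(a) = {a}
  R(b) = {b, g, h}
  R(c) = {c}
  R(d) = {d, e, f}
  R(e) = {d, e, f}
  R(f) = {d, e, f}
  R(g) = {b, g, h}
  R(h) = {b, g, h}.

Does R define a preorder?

Yes

Reflexive: yes — every world is R-related to itself.
Transitive: yes — every two-step R-path is closed by a direct edge.
So R is a preorder.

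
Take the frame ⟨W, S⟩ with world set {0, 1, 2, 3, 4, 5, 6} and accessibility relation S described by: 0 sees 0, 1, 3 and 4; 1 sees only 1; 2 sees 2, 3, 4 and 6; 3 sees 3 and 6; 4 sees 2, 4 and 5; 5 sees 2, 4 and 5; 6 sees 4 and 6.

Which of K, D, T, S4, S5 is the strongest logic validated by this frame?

Serial (axiom D): yes — every world has a successor (e.g. 0 S 0).
Reflexive (axiom T): yes — every world is S-related to itself.
Transitive (axiom 4): no — 0 S 3 and 3 S 6, but not 0 S 6.
Euclidean (axiom 5): no — 0 S 1 and 0 S 3, but not 1 S 3.
So F validates K, D, T; S4 would additionally require S to be transitive. The strongest is T.

T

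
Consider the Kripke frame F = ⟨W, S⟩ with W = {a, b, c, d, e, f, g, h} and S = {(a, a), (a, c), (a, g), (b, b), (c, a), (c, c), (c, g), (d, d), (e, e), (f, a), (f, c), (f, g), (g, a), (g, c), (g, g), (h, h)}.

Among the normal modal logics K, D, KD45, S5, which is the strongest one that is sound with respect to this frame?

KD45

Serial (axiom D): yes — every world has a successor (e.g. a S a).
Euclidean (axiom 5): yes — any two successors of a common world are S-related.
Transitive (axiom 4): yes — every two-step S-path is closed by a direct edge.
Reflexive (axiom T): no — f is not related to itself.
So F validates K, D, KD45; S5 would additionally require S to be reflexive. The strongest is KD45.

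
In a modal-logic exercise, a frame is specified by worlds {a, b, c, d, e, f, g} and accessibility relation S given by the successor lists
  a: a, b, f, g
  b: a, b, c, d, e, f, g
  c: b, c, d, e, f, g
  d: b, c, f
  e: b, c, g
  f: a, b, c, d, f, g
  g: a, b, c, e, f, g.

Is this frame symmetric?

Symmetric: yes — every pair in S has its reverse in S.

Yes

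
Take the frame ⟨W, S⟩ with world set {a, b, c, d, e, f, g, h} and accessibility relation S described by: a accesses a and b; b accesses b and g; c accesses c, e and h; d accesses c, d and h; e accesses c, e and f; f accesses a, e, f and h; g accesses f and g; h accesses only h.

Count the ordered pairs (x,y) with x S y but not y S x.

8

Enumerating: (a,b), (b,g), (c,h), (d,c), (d,h), (f,a), (f,h), (g,f).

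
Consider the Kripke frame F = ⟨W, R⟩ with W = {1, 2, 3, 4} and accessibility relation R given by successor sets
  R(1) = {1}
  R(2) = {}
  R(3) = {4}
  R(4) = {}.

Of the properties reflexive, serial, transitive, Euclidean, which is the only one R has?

Reflexive: no — 2 is not related to itself.
Serial: no — 2 has no R-successor.
Transitive: yes — every two-step R-path is closed by a direct edge.
Euclidean: no — 3 R 4 and 3 R 4, but not 4 R 4.
Only transitive holds.

transitive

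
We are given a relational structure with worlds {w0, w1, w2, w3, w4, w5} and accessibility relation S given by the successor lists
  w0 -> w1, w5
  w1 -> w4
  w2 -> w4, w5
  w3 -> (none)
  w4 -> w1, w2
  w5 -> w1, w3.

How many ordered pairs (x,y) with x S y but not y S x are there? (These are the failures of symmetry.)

5

Enumerating: (w0,w1), (w0,w5), (w2,w5), (w5,w1), (w5,w3).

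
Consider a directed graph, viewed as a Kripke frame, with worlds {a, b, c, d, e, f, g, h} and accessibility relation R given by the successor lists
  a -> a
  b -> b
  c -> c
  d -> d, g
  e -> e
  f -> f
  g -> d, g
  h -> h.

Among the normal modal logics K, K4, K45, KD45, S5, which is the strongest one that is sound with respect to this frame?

S5

Transitive (axiom 4): yes — every two-step R-path is closed by a direct edge.
Euclidean (axiom 5): yes — any two successors of a common world are R-related.
Serial (axiom D): yes — every world has a successor (e.g. a R a).
Reflexive (axiom T): yes — every world is R-related to itself.
So F validates K, K4, K45, KD45, S5. The strongest is S5.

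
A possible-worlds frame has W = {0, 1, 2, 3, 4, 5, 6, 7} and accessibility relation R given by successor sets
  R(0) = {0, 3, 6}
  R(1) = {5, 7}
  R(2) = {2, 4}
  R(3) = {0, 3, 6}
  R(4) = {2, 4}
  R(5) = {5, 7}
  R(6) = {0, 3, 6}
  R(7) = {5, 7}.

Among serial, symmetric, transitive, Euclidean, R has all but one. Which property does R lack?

Serial: yes — every world has a successor (e.g. 0 R 0).
Symmetric: no — 1 R 5 but not 5 R 1.
Transitive: yes — every two-step R-path is closed by a direct edge.
Euclidean: yes — any two successors of a common world are R-related.
Only symmetric fails.

symmetric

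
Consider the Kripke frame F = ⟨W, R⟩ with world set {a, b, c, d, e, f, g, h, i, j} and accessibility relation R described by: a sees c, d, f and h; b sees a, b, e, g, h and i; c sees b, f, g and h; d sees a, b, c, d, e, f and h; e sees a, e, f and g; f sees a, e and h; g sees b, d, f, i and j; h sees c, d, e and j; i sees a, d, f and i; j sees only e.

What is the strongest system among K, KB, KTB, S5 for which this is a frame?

K

Symmetric (axiom B): no — a R c but not c R a.
Reflexive (axiom T): no — a is not related to itself.
Euclidean (axiom 5): no — a R c and a R d, but not c R d.
So F validates K; KB would additionally require R to be symmetric. The strongest is K.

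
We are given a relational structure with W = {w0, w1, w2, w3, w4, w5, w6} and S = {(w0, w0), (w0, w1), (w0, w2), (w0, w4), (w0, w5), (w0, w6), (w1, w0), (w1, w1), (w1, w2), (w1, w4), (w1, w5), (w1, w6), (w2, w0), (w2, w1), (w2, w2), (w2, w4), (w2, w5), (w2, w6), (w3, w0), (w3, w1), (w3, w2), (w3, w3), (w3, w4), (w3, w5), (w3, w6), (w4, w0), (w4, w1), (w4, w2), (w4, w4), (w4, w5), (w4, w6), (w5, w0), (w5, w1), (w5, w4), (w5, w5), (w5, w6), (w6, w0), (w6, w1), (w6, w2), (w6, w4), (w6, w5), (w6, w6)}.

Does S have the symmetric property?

No

Symmetric: no — w2 S w5 but not w5 S w2.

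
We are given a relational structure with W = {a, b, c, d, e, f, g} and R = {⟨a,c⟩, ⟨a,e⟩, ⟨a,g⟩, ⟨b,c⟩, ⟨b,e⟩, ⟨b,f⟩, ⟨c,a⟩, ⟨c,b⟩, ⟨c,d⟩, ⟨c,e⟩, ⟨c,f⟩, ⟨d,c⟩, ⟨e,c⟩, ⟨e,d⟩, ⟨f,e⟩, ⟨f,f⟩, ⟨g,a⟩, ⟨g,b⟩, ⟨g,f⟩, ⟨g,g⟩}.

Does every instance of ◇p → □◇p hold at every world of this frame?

Axiom 5 corresponds to the accessibility relation being Euclidean.
Euclidean: no — a R c and a R g, but not c R g.

No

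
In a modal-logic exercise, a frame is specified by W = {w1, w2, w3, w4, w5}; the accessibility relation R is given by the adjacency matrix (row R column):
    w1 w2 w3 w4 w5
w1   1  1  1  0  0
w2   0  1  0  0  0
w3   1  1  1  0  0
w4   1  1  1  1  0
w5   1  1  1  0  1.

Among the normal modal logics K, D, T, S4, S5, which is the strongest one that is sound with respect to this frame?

Serial (axiom D): yes — every world has a successor (e.g. w1 R w1).
Reflexive (axiom T): yes — every world is R-related to itself.
Transitive (axiom 4): yes — every two-step R-path is closed by a direct edge.
Euclidean (axiom 5): no — w1 R w2 and w1 R w3, but not w2 R w3.
So F validates K, D, T, S4; S5 would additionally require R to be Euclidean. The strongest is S4.

S4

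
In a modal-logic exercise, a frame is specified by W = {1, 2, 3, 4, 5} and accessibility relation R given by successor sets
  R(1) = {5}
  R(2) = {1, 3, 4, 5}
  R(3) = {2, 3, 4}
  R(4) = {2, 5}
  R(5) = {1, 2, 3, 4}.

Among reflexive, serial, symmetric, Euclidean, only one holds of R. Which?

Reflexive: no — 1 is not related to itself.
Serial: yes — every world has a successor (e.g. 1 R 5).
Symmetric: no — 2 R 1 but not 1 R 2.
Euclidean: no — 2 R 1 and 2 R 3, but not 1 R 3.
Only serial holds.

serial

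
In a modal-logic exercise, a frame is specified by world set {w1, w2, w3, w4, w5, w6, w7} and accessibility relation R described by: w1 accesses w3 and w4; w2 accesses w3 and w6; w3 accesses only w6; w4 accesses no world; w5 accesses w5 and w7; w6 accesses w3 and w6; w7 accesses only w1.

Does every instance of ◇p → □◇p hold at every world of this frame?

The schema 5 characterises exactly the Euclidean frames.
Euclidean: no — w1 R w3 and w1 R w4, but not w3 R w4.

No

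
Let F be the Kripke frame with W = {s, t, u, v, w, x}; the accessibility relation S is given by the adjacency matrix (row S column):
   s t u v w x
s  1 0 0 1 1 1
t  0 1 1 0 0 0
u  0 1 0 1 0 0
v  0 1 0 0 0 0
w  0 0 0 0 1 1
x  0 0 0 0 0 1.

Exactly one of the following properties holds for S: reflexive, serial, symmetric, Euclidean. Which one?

serial

Reflexive: no — u is not related to itself.
Serial: yes — every world has a successor (e.g. s S s).
Symmetric: no — s S v but not v S s.
Euclidean: no — s S v and s S w, but not v S w.
Only serial holds.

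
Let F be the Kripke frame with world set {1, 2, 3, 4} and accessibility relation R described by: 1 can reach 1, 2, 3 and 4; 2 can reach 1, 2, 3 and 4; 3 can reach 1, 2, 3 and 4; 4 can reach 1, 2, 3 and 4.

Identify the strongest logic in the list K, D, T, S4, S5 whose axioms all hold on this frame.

S5

Serial (axiom D): yes — every world has a successor (e.g. 1 R 1).
Reflexive (axiom T): yes — every world is R-related to itself.
Transitive (axiom 4): yes — every two-step R-path is closed by a direct edge.
Euclidean (axiom 5): yes — any two successors of a common world are R-related.
So F validates K, D, T, S4, S5. The strongest is S5.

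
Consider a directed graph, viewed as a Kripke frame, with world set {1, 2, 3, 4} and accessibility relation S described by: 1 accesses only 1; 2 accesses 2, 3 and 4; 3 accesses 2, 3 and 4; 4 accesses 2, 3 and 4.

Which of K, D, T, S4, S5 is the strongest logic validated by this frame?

S5

Serial (axiom D): yes — every world has a successor (e.g. 1 S 1).
Reflexive (axiom T): yes — every world is S-related to itself.
Transitive (axiom 4): yes — every two-step S-path is closed by a direct edge.
Euclidean (axiom 5): yes — any two successors of a common world are S-related.
So F validates K, D, T, S4, S5. The strongest is S5.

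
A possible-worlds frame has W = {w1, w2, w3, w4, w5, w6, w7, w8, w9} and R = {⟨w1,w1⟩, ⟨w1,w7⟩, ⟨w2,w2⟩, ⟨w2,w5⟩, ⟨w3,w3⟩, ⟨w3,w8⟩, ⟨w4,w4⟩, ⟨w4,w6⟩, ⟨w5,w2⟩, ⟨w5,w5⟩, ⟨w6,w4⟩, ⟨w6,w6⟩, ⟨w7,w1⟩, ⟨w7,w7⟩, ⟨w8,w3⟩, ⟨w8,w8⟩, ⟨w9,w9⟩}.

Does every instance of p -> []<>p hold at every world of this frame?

The schema B characterises exactly the symmetric frames.
Symmetric: yes — every pair in R has its reverse in R.

Yes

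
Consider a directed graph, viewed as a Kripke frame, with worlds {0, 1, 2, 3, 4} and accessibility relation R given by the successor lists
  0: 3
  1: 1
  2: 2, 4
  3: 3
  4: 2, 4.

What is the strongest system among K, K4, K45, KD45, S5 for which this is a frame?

KD45

Transitive (axiom 4): yes — every two-step R-path is closed by a direct edge.
Euclidean (axiom 5): yes — any two successors of a common world are R-related.
Serial (axiom D): yes — every world has a successor (e.g. 0 R 3).
Reflexive (axiom T): no — 0 is not related to itself.
So F validates K, K4, K45, KD45; S5 would additionally require R to be reflexive. The strongest is KD45.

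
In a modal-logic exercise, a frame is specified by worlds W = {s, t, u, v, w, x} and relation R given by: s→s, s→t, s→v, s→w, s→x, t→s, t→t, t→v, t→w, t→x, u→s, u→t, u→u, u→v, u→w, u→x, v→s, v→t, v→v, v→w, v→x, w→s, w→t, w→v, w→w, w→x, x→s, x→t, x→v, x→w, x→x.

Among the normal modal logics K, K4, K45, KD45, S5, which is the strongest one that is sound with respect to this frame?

Transitive (axiom 4): yes — every two-step R-path is closed by a direct edge.
Euclidean (axiom 5): no — u R s and u R u, but not s R u.
Serial (axiom D): yes — every world has a successor (e.g. s R s).
Reflexive (axiom T): yes — every world is R-related to itself.
So F validates K, K4; K45 would additionally require R to be Euclidean. The strongest is K4.

K4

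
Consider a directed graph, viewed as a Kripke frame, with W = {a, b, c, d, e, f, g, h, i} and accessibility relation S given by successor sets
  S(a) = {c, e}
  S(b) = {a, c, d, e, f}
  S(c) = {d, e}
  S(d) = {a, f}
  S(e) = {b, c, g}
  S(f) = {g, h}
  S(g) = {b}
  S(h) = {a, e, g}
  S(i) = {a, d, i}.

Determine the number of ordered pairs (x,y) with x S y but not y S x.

Enumerating: (a,c), (a,e), (b,a), (b,c), (b,d), (b,f), (c,d), (d,a), (d,f), (e,g), (f,g), (f,h), (g,b), (h,a), (h,e), (h,g), (i,a), (i,d).

18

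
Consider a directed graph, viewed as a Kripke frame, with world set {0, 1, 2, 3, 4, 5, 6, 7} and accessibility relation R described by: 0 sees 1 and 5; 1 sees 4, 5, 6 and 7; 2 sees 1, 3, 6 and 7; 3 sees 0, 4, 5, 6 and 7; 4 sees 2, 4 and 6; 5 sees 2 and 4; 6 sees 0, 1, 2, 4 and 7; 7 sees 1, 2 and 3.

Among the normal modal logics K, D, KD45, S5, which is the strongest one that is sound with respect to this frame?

D

Serial (axiom D): yes — every world has a successor (e.g. 0 R 1).
Euclidean (axiom 5): no — 0 R 5 and 0 R 1, but not 5 R 1.
Transitive (axiom 4): no — 0 R 1 and 1 R 4, but not 0 R 4.
Reflexive (axiom T): no — 0 is not related to itself.
So F validates K, D; KD45 would additionally require R to be Euclidean and transitive. The strongest is D.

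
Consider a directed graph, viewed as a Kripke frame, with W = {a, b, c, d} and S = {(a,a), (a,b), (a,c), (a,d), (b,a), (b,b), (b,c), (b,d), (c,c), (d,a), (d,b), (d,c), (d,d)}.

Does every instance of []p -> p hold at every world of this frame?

By correspondence theory, T is valid on a frame iff S is reflexive.
Reflexive: yes — every world is S-related to itself.

Yes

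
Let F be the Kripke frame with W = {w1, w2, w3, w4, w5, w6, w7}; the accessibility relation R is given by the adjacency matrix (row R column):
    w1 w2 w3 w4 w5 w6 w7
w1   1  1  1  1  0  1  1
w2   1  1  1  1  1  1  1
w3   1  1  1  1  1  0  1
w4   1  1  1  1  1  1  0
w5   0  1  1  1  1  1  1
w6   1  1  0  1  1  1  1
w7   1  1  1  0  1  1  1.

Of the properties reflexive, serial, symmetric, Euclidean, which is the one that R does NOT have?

Reflexive: yes — every world is R-related to itself.
Serial: yes — every world has a successor (e.g. w1 R w1).
Symmetric: yes — every pair in R has its reverse in R.
Euclidean: no — w1 R w3 and w1 R w6, but not w3 R w6.
Only Euclidean fails.

Euclidean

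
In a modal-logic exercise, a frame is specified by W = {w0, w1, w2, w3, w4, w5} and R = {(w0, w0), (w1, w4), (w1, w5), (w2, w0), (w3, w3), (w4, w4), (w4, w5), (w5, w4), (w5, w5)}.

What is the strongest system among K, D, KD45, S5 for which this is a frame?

Serial (axiom D): yes — every world has a successor (e.g. w0 R w0).
Euclidean (axiom 5): yes — any two successors of a common world are R-related.
Transitive (axiom 4): yes — every two-step R-path is closed by a direct edge.
Reflexive (axiom T): no — w1 is not related to itself.
So F validates K, D, KD45; S5 would additionally require R to be reflexive. The strongest is KD45.

KD45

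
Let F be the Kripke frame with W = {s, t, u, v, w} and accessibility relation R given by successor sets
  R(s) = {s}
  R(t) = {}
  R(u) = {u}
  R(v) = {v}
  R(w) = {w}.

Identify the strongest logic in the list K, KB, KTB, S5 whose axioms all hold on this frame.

KB

Symmetric (axiom B): yes — every pair in R has its reverse in R.
Reflexive (axiom T): no — t is not related to itself.
Euclidean (axiom 5): yes — any two successors of a common world are R-related.
So F validates K, KB; KTB would additionally require R to be reflexive. The strongest is KB.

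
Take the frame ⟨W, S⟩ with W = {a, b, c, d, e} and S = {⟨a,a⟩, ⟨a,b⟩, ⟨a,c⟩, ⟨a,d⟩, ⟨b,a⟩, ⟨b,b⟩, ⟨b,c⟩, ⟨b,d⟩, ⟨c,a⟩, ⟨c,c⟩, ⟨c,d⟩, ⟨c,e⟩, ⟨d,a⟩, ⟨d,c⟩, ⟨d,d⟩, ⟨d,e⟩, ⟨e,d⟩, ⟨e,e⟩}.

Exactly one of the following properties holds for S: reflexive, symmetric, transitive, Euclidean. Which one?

reflexive

Reflexive: yes — every world is S-related to itself.
Symmetric: no — b S c but not c S b.
Transitive: no — a S c and c S e, but not a S e.
Euclidean: no — a S c and a S b, but not c S b.
Only reflexive holds.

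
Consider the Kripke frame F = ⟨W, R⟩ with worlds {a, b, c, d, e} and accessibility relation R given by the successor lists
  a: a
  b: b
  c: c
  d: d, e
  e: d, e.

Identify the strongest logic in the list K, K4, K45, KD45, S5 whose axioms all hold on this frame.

Transitive (axiom 4): yes — every two-step R-path is closed by a direct edge.
Euclidean (axiom 5): yes — any two successors of a common world are R-related.
Serial (axiom D): yes — every world has a successor (e.g. a R a).
Reflexive (axiom T): yes — every world is R-related to itself.
So F validates K, K4, K45, KD45, S5. The strongest is S5.

S5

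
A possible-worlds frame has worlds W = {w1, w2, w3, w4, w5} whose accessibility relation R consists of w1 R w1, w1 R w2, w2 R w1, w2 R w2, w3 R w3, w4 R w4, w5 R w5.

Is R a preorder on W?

Reflexive: yes — every world is R-related to itself.
Transitive: yes — every two-step R-path is closed by a direct edge.
So R is a preorder.

Yes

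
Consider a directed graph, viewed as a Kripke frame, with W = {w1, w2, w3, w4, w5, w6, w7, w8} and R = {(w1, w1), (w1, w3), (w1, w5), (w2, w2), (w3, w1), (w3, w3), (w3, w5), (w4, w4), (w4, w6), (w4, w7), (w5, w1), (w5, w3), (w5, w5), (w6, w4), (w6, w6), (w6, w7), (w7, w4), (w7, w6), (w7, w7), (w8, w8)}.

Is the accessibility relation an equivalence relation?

Yes

Reflexive: yes — every world is R-related to itself.
Symmetric: yes — every pair in R has its reverse in R.
Transitive: yes — every two-step R-path is closed by a direct edge.
So R is an equivalence relation.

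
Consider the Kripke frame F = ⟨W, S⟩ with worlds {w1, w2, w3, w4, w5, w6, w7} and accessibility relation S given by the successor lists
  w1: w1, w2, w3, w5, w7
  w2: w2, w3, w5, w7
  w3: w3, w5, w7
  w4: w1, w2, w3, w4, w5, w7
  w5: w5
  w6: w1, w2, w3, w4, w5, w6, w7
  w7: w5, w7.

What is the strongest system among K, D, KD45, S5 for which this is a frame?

D

Serial (axiom D): yes — every world has a successor (e.g. w1 S w1).
Euclidean (axiom 5): no — w1 S w3 and w1 S w2, but not w3 S w2.
Transitive (axiom 4): yes — every two-step S-path is closed by a direct edge.
Reflexive (axiom T): yes — every world is S-related to itself.
So F validates K, D; KD45 would additionally require S to be Euclidean. The strongest is D.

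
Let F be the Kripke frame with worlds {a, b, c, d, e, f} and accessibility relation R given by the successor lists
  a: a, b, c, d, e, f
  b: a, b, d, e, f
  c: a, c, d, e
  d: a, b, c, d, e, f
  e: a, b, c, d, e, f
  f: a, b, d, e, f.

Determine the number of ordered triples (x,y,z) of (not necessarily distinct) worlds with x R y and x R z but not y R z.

12

Enumerating: (a,b,c), (a,c,b), (a,c,f), (a,f,c), (d,b,c), (d,c,b), (d,c,f), (d,f,c), (e,b,c), (e,c,b), (e,c,f), (e,f,c).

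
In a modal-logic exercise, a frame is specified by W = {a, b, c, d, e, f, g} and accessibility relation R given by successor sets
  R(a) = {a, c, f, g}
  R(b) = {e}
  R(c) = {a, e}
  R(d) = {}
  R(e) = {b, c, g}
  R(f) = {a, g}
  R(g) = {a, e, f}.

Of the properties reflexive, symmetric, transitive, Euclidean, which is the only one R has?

Reflexive: no — b is not related to itself.
Symmetric: yes — every pair in R has its reverse in R.
Transitive: no — a R c and c R e, but not a R e.
Euclidean: no — a R c and a R f, but not c R f.
Only symmetric holds.

symmetric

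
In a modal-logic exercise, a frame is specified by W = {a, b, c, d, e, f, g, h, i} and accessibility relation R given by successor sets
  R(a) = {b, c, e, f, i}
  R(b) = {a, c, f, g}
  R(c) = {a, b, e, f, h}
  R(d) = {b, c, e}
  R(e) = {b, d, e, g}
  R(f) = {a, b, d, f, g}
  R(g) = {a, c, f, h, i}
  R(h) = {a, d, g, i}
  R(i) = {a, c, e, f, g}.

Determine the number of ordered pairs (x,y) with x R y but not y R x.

Enumerating: (a,e), (b,g), (c,e), (c,f), (c,h), (d,b), (d,c), (e,b), (e,g), (f,d), (g,a), (g,c), (h,a), (h,d), (h,i), (i,c), (i,e), (i,f).

18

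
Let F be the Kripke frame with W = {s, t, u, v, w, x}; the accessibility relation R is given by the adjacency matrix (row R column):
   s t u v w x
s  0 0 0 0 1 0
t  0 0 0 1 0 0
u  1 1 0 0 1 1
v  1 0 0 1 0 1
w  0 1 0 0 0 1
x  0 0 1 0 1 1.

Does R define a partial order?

Reflexive: no — s is not related to itself.
Transitive: no — s R w and w R t, but not s R t.
Antisymmetric: no — u R x and x R u with u ≠ x.
So R is not a partial order.

No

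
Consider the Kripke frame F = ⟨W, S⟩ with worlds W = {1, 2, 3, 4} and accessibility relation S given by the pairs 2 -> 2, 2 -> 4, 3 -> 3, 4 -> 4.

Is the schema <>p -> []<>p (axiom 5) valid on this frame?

No

The schema 5 characterises exactly the Euclidean frames.
Euclidean: no — 2 S 4 and 2 S 2, but not 4 S 2.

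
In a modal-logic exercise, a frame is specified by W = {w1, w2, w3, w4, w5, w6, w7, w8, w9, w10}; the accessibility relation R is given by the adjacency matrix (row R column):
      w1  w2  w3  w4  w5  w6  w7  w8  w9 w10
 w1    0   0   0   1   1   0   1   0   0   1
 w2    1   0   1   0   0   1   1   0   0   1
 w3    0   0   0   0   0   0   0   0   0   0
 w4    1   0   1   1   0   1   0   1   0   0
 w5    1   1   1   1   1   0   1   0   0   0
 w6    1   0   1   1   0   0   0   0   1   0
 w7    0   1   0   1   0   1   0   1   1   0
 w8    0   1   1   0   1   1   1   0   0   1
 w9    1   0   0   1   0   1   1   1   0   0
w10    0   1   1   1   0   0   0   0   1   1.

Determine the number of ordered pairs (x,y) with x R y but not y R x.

Enumerating: (w1,w10), (w1,w7), (w10,w3), (w10,w4), (w10,w9), (w2,w1), (w2,w3), (w2,w6), (w4,w3), (w4,w8), (w5,w2), (w5,w3), … and 14 more.
Total: 26.

26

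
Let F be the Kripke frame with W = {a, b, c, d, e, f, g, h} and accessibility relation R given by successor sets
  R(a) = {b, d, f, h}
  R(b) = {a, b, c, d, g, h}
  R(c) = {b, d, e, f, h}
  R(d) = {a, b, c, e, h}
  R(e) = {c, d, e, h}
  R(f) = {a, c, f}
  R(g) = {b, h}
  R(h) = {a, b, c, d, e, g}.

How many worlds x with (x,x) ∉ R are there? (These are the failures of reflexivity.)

Enumerating: a, c, d, g, h.

5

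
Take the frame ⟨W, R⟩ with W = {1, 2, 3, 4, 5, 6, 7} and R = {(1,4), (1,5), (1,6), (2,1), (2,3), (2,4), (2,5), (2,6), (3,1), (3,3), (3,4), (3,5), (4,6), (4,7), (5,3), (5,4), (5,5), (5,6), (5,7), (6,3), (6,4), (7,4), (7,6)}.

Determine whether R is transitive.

No

Transitive: no — 1 R 4 and 4 R 7, but not 1 R 7.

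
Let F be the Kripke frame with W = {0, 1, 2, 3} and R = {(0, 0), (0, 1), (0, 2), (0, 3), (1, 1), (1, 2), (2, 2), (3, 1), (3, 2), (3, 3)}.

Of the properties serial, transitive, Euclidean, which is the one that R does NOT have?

Serial: yes — every world has a successor (e.g. 0 R 0).
Transitive: yes — every two-step R-path is closed by a direct edge.
Euclidean: no — 0 R 1 and 0 R 3, but not 1 R 3.
Only Euclidean fails.

Euclidean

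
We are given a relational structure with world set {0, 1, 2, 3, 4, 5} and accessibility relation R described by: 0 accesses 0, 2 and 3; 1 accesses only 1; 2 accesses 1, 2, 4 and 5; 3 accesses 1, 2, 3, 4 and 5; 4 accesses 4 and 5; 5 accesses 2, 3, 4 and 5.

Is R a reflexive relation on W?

Reflexive: yes — every world is R-related to itself.

Yes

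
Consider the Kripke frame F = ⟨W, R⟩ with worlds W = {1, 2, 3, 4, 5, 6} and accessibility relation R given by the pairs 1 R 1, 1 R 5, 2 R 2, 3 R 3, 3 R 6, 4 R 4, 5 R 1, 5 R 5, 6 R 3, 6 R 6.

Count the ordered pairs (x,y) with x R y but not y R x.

0

R is symmetric; there are no such tuples.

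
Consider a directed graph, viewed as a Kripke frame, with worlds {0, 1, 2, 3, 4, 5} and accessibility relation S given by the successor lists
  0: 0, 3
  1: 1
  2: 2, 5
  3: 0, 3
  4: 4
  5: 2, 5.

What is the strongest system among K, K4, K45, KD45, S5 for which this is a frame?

Transitive (axiom 4): yes — every two-step S-path is closed by a direct edge.
Euclidean (axiom 5): yes — any two successors of a common world are S-related.
Serial (axiom D): yes — every world has a successor (e.g. 0 S 0).
Reflexive (axiom T): yes — every world is S-related to itself.
So F validates K, K4, K45, KD45, S5. The strongest is S5.

S5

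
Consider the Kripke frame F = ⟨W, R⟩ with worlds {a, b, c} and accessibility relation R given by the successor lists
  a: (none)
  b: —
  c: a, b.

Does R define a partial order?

No

Reflexive: no — a is not related to itself.
Transitive: yes — every two-step R-path is closed by a direct edge.
Antisymmetric: yes — no distinct pair is related both ways.
So R is not a partial order.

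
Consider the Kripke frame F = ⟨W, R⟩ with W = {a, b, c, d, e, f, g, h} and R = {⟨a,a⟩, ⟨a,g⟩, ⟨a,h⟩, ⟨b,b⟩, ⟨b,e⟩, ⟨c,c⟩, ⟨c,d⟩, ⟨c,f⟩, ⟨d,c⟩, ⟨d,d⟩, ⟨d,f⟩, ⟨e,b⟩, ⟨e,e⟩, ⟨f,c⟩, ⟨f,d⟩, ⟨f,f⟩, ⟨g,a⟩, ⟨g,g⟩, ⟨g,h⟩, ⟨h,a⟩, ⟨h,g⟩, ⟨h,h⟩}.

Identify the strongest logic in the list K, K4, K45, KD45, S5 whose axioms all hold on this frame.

Transitive (axiom 4): yes — every two-step R-path is closed by a direct edge.
Euclidean (axiom 5): yes — any two successors of a common world are R-related.
Serial (axiom D): yes — every world has a successor (e.g. a R a).
Reflexive (axiom T): yes — every world is R-related to itself.
So F validates K, K4, K45, KD45, S5. The strongest is S5.

S5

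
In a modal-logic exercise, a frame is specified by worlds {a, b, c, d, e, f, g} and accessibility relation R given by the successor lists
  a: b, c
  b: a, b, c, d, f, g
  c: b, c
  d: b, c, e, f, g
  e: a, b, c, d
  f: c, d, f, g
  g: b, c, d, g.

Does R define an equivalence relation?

Reflexive: no — a is not related to itself.
Symmetric: no — a R c but not c R a.
Transitive: no — a R b and b R d, but not a R d.
So R is not an equivalence relation.

No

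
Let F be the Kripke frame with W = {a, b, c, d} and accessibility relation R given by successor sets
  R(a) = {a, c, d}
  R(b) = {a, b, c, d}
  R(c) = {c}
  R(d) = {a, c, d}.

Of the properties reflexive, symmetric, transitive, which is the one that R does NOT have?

Reflexive: yes — every world is R-related to itself.
Symmetric: no — a R c but not c R a.
Transitive: yes — every two-step R-path is closed by a direct edge.
Only symmetric fails.

symmetric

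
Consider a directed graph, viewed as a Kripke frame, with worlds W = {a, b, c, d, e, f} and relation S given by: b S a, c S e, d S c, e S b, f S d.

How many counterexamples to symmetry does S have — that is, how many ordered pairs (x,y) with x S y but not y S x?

5

Enumerating: (b,a), (c,e), (d,c), (e,b), (f,d).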